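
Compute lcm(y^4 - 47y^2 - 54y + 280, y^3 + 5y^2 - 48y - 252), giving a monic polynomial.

By polynomial division,
  y^4 - 47y^2 - 54y + 280 = (y - 5)(y^3 + 5y^2 - 48y - 252) + (26y^2 - 42y - 980)
  y^3 + 5y^2 - 48y - 252 = ((1/26)y + 43/169)(26y^2 - 42y - 980) + ((64/169)y - 448/169)
  26y^2 - 42y - 980 = ((2197/32)y + 5915/16)((64/169)y - 448/169) + (0)
Last nonzero remainder: (64/169)y - 448/169. Dividing through by 64/169 gives the monic gcd y - 7.
Then lcm(f, g) = f·g / gcd(f, g); expanding and making the result monic gives the answer.

y^6 + 12y^5 - 11y^4 - 618y^3 - 2060y^2 + 1416y + 10080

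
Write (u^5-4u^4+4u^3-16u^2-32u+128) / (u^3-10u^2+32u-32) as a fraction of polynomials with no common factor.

(u^3+2u^2+8u+16)/(u-4)

By polynomial division,
  u^5-4u^4+4u^3-16u^2-32u+128 = (u^2+6u+32)(u^3-10u^2+32u-32) + (144u^2-864u+1152)
  u^3-10u^2+32u-32 = ((1/144)u-1/36)(144u^2-864u+1152) + (0)
Last nonzero remainder: 144u^2-864u+1152. Dividing through by 144 gives the monic gcd u^2-6u+8.
Cancel u^2-6u+8 from numerator and denominator to get the reduced form.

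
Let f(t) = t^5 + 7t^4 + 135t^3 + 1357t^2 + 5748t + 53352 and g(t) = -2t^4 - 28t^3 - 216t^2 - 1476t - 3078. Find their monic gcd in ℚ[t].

Euclidean algorithm in ℚ[t]:
  t^5 + 7t^4 + 135t^3 + 1357t^2 + 5748t + 53352 = (-(1/2)t + 7/2)(-2t^4 - 28t^3 - 216t^2 - 1476t - 3078) + (125t^3 + 1375t^2 + 9375t + 64125)
  -2t^4 - 28t^3 - 216t^2 - 1476t - 3078 = (-(2/125)t - 6/125)(125t^3 + 1375t^2 + 9375t + 64125) + (0)
Last nonzero remainder: 125t^3 + 1375t^2 + 9375t + 64125. Dividing through by 125 gives the monic gcd t^3 + 11t^2 + 75t + 513.

t^3 + 11t^2 + 75t + 513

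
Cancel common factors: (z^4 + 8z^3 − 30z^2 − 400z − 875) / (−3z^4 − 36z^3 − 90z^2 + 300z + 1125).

(−z + 7)/(3z − 9)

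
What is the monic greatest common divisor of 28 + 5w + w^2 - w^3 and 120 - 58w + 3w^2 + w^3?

-4 + w

By polynomial division,
  -w^3 + w^2 + 5w + 28 = (-1)(w^3 + 3w^2 - 58w + 120) + (4w^2 - 53w + 148)
  w^3 + 3w^2 - 58w + 120 = ((1/4)w + 65/16)(4w^2 - 53w + 148) + ((1925/16)w - 1925/4)
  4w^2 - 53w + 148 = ((64/1925)w - 592/1925)((1925/16)w - 1925/4) + (0)
Last nonzero remainder: (1925/16)w - 1925/4. Dividing through by 1925/16 gives the monic gcd w - 4.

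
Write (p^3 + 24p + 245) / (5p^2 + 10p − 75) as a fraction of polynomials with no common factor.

Euclidean algorithm in ℚ[p]:
  p^3 + 24p + 245 = ((1/5)p − 2/5)(5p^2 + 10p − 75) + (43p + 215)
  5p^2 + 10p − 75 = ((5/43)p − 15/43)(43p + 215) + (0)
Last nonzero remainder: 43p + 215. Dividing through by 43 gives the monic gcd p + 5.
Cancel p + 5 from numerator and denominator to get the reduced form.

(p^2 − 5p + 49)/(5p − 15)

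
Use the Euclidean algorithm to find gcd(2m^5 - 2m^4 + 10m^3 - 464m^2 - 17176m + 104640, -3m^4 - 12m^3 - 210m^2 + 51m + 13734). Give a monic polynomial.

Euclidean algorithm in ℚ[m]:
  2m^5 - 2m^4 + 10m^3 - 464m^2 - 17176m + 104640 = (-(2/3)m + 10/3)(-3m^4 - 12m^3 - 210m^2 + 51m + 13734) + (-90m^3 + 270m^2 - 8190m + 58860)
  -3m^4 - 12m^3 - 210m^2 + 51m + 13734 = ((1/30)m + 7/30)(-90m^3 + 270m^2 - 8190m + 58860) + (0)
Last nonzero remainder: -90m^3 + 270m^2 - 8190m + 58860. Dividing through by -90 gives the monic gcd m^3 - 3m^2 + 91m - 654.

m^3 - 3m^2 + 91m - 654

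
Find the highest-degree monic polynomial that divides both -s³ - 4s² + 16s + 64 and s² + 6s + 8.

s + 4

Euclidean algorithm in ℚ[s]:
  -s³ - 4s² + 16s + 64 = (-s + 2)(s² + 6s + 8) + (12s + 48)
  s² + 6s + 8 = ((1/12)s + 1/6)(12s + 48) + (0)
Last nonzero remainder: 12s + 48. Dividing through by 12 gives the monic gcd s + 4.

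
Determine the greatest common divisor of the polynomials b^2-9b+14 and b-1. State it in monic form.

By polynomial division,
  b^2-9b+14 = (b-8)(b-1) + (6)
  b-1 = ((1/6)b-1/6)(6) + (0)
The last nonzero remainder is the constant 6, so the polynomials are coprime and gcd = 1.

1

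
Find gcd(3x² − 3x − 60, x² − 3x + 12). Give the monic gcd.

Repeated division with remainder:
  3x² − 3x − 60 = (3)(x² − 3x + 12) + (6x − 96)
  x² − 3x + 12 = ((1/6)x + 13/6)(6x − 96) + (220)
  6x − 96 = ((3/110)x − 24/55)(220) + (0)
The last nonzero remainder is the constant 220, so the polynomials are coprime and gcd = 1.

1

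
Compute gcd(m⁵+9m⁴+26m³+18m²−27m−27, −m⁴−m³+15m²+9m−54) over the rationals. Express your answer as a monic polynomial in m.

m²+6m+9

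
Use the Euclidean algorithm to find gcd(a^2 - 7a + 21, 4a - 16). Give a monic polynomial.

Repeated division with remainder:
  a^2 - 7a + 21 = ((1/4)a - 3/4)(4a - 16) + (9)
  4a - 16 = ((4/9)a - 16/9)(9) + (0)
The last nonzero remainder is the constant 9, so the polynomials are coprime and gcd = 1.

1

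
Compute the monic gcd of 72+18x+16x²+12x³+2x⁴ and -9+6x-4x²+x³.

Apply the Euclidean algorithm:
  2x⁴+12x³+16x²+18x+72 = (2x+20)(x³-4x²+6x-9) + (84x²-84x+252)
  x³-4x²+6x-9 = ((1/84)x-1/28)(84x²-84x+252) + (0)
Last nonzero remainder: 84x²-84x+252. Dividing through by 84 gives the monic gcd x²-x+3.

3-x+x²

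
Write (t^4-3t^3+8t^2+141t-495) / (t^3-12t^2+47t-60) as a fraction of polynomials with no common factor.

Apply the Euclidean algorithm:
  t^4-3t^3+8t^2+141t-495 = (t+9)(t^3-12t^2+47t-60) + (69t^2-222t+45)
  t^3-12t^2+47t-60 = ((1/69)t-202/1587)(69t^2-222t+45) + ((9570/529)t-28710/529)
  69t^2-222t+45 = ((12167/3190)t-529/638)((9570/529)t-28710/529) + (0)
Last nonzero remainder: (9570/529)t-28710/529. Dividing through by 9570/529 gives the monic gcd t-3.
Cancel t-3 from numerator and denominator to get the reduced form.

(t^3+8t+165)/(t^2-9t+20)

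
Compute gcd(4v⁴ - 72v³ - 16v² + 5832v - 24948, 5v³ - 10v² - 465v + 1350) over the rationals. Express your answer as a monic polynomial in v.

Euclidean algorithm in ℚ[v]:
  4v⁴ - 72v³ - 16v² + 5832v - 24948 = ((4/5)v - 64/5)(5v³ - 10v² - 465v + 1350) + (228v² - 1200v - 7668)
  5v³ - 10v² - 465v + 1350 = ((5/228)v + 155/2166)(228v² - 1200v - 7668) + (-(76160/361)v + 685440/361)
  228v² - 1200v - 7668 = (-(20577/19040)v - 76893/19040)(-(76160/361)v + 685440/361) + (0)
Last nonzero remainder: -(76160/361)v + 685440/361. Dividing through by -76160/361 gives the monic gcd v - 9.

v - 9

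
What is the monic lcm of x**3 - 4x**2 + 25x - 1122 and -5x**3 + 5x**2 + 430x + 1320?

x**5 + 6x**4 + 9x**3 - 968x**2 - 10620x - 26928

Euclidean algorithm in ℚ[x]:
  x**3 - 4x**2 + 25x - 1122 = (-1/5)(-5x**3 + 5x**2 + 430x + 1320) + (-3x**2 + 111x - 858)
  -5x**3 + 5x**2 + 430x + 1320 = ((5/3)x + 60)(-3x**2 + 111x - 858) + (-4800x + 52800)
  -3x**2 + 111x - 858 = ((1/1600)x - 13/800)(-4800x + 52800) + (0)
Last nonzero remainder: -4800x + 52800. Dividing through by -4800 gives the monic gcd x - 11.
Then lcm(f, g) = f·g / gcd(f, g); expanding and making the result monic gives the answer.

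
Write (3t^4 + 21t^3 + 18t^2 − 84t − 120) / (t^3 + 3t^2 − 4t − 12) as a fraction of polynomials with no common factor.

By polynomial division,
  3t^4 + 21t^3 + 18t^2 − 84t − 120 = (3t + 12)(t^3 + 3t^2 − 4t − 12) + (−6t^2 + 24)
  t^3 + 3t^2 − 4t − 12 = (−(1/6)t − 1/2)(−6t^2 + 24) + (0)
Last nonzero remainder: −6t^2 + 24. Dividing through by −6 gives the monic gcd t^2 − 4.
Cancel t^2 − 4 from numerator and denominator to get the reduced form.

(3t^2 + 21t + 30)/(t + 3)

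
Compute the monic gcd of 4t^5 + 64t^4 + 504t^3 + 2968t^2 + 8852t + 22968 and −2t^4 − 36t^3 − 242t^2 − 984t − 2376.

Repeated division with remainder:
  4t^5 + 64t^4 + 504t^3 + 2968t^2 + 8852t + 22968 = (−2t + 4)(−2t^4 − 36t^3 − 242t^2 − 984t − 2376) + (164t^3 + 1968t^2 + 8036t + 32472)
  −2t^4 − 36t^3 − 242t^2 − 984t − 2376 = (−(1/82)t − 3/41)(164t^3 + 1968t^2 + 8036t + 32472) + (0)
Last nonzero remainder: 164t^3 + 1968t^2 + 8036t + 32472. Dividing through by 164 gives the monic gcd t^3 + 12t^2 + 49t + 198.

t^3 + 12t^2 + 49t + 198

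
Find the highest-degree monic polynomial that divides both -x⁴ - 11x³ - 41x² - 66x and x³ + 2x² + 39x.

x

Euclidean algorithm in ℚ[x]:
  -x⁴ - 11x³ - 41x² - 66x = (-x - 9)(x³ + 2x² + 39x) + (16x² + 285x)
  x³ + 2x² + 39x = ((1/16)x - 253/256)(16x² + 285x) + ((82089/256)x)
  16x² + 285x = ((4096/82089)x + 24320/27363)((82089/256)x) + (0)
Last nonzero remainder: (82089/256)x. Dividing through by 82089/256 gives the monic gcd x.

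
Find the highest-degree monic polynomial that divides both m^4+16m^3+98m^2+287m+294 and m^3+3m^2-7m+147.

Apply the Euclidean algorithm:
  m^4+16m^3+98m^2+287m+294 = (m+13)(m^3+3m^2-7m+147) + (66m^2+231m-1617)
  m^3+3m^2-7m+147 = ((1/66)m-1/132)(66m^2+231m-1617) + ((77/4)m+539/4)
  66m^2+231m-1617 = ((24/7)m-12)((77/4)m+539/4) + (0)
Last nonzero remainder: (77/4)m+539/4. Dividing through by 77/4 gives the monic gcd m+7.

m+7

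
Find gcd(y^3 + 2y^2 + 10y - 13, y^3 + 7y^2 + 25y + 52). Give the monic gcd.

By polynomial division,
  y^3 + 2y^2 + 10y - 13 = (y^3 + 7y^2 + 25y + 52) + (-5y^2 - 15y - 65)
  y^3 + 7y^2 + 25y + 52 = (-(1/5)y - 4/5)(-5y^2 - 15y - 65) + (0)
Last nonzero remainder: -5y^2 - 15y - 65. Dividing through by -5 gives the monic gcd y^2 + 3y + 13.

y^2 + 3y + 13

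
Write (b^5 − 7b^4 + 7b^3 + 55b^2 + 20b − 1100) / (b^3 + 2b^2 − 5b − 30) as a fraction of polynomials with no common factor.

Apply the Euclidean algorithm:
  b^5 − 7b^4 + 7b^3 + 55b^2 + 20b − 1100 = (b^2 − 9b + 30)(b^3 + 2b^2 − 5b − 30) + (−20b^2 − 100b − 200)
  b^3 + 2b^2 − 5b − 30 = (−(1/20)b + 3/20)(−20b^2 − 100b − 200) + (0)
Last nonzero remainder: −20b^2 − 100b − 200. Dividing through by −20 gives the monic gcd b^2 + 5b + 10.
Cancel b^2 + 5b + 10 from numerator and denominator to get the reduced form.

(b^3 − 12b^2 + 57b − 110)/(b − 3)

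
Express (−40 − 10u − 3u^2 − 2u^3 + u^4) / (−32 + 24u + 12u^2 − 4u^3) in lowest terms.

Repeated division with remainder:
  u^4 − 2u^3 − 3u^2 − 10u − 40 = (−(1/4)u − 1/4)(−4u^3 + 12u^2 + 24u − 32) + (6u^2 − 12u − 48)
  −4u^3 + 12u^2 + 24u − 32 = (−(2/3)u + 2/3)(6u^2 − 12u − 48) + (0)
Last nonzero remainder: 6u^2 − 12u − 48. Dividing through by 6 gives the monic gcd u^2 − 2u − 8.
Cancel u^2 − 2u − 8 from numerator and denominator to get the reduced form.

(−5 − u^2)/(−4 + 4u)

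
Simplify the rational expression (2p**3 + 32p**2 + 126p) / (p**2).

By polynomial division,
  2p**3 + 32p**2 + 126p = (2p + 32)(p**2) + (126p)
  p**2 = ((1/126)p)(126p) + (0)
Last nonzero remainder: 126p. Dividing through by 126 gives the monic gcd p.
Cancel p from numerator and denominator to get the reduced form.

(2p**2 + 32p + 126)/(p)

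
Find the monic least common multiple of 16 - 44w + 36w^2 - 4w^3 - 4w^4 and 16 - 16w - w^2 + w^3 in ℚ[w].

Repeated division with remainder:
  -4w^4 - 4w^3 + 36w^2 - 44w + 16 = (-4w - 8)(w^3 - w^2 - 16w + 16) + (-36w^2 - 108w + 144)
  w^3 - w^2 - 16w + 16 = (-(1/36)w + 1/9)(-36w^2 - 108w + 144) + (0)
Last nonzero remainder: -36w^2 - 108w + 144. Dividing through by -36 gives the monic gcd w^2 + 3w - 4.
Then lcm(f, g) = f·g / gcd(f, g); expanding and making the result monic gives the answer.

16 - 48w + 47w^2 - 13w^3 - 3w^4 + w^5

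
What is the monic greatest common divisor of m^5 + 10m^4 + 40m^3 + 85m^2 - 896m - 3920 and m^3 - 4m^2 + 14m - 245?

m^2 + 3m + 35

Euclidean algorithm in ℚ[m]:
  m^5 + 10m^4 + 40m^3 + 85m^2 - 896m - 3920 = (m^2 + 14m + 82)(m^3 - 4m^2 + 14m - 245) + (462m^2 + 1386m + 16170)
  m^3 - 4m^2 + 14m - 245 = ((1/462)m - 1/66)(462m^2 + 1386m + 16170) + (0)
Last nonzero remainder: 462m^2 + 1386m + 16170. Dividing through by 462 gives the monic gcd m^2 + 3m + 35.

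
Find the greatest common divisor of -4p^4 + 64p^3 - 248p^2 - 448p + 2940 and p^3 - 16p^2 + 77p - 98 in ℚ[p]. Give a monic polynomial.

Repeated division with remainder:
  -4p^4 + 64p^3 - 248p^2 - 448p + 2940 = (-4p)(p^3 - 16p^2 + 77p - 98) + (60p^2 - 840p + 2940)
  p^3 - 16p^2 + 77p - 98 = ((1/60)p - 1/30)(60p^2 - 840p + 2940) + (0)
Last nonzero remainder: 60p^2 - 840p + 2940. Dividing through by 60 gives the monic gcd p^2 - 14p + 49.

p^2 - 14p + 49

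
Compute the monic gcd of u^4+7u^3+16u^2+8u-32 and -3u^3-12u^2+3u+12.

u^2+3u-4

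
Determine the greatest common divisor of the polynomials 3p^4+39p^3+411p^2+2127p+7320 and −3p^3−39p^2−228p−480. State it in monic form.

p^2+9p+40

Euclidean algorithm in ℚ[p]:
  3p^4+39p^3+411p^2+2127p+7320 = (−p)(−3p^3−39p^2−228p−480) + (183p^2+1647p+7320)
  −3p^3−39p^2−228p−480 = (−(1/61)p−4/61)(183p^2+1647p+7320) + (0)
Last nonzero remainder: 183p^2+1647p+7320. Dividing through by 183 gives the monic gcd p^2+9p+40.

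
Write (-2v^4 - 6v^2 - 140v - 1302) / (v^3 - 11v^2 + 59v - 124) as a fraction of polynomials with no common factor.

(-2v^2 - 14v - 42)/(v - 4)

Euclidean algorithm in ℚ[v]:
  -2v^4 - 6v^2 - 140v - 1302 = (-2v - 22)(v^3 - 11v^2 + 59v - 124) + (-130v^2 + 910v - 4030)
  v^3 - 11v^2 + 59v - 124 = (-(1/130)v + 2/65)(-130v^2 + 910v - 4030) + (0)
Last nonzero remainder: -130v^2 + 910v - 4030. Dividing through by -130 gives the monic gcd v^2 - 7v + 31.
Cancel v^2 - 7v + 31 from numerator and denominator to get the reduced form.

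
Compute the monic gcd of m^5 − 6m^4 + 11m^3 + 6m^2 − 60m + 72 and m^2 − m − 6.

m^2 − m − 6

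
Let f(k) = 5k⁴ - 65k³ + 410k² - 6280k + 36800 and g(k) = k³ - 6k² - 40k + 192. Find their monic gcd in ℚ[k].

k - 8

Repeated division with remainder:
  5k⁴ - 65k³ + 410k² - 6280k + 36800 = (5k - 35)(k³ - 6k² - 40k + 192) + (400k² - 8640k + 43520)
  k³ - 6k² - 40k + 192 = ((1/400)k + 39/1000)(400k² - 8640k + 43520) + ((4704/25)k - 37632/25)
  400k² - 8640k + 43520 = ((625/294)k - 4250/147)((4704/25)k - 37632/25) + (0)
Last nonzero remainder: (4704/25)k - 37632/25. Dividing through by 4704/25 gives the monic gcd k - 8.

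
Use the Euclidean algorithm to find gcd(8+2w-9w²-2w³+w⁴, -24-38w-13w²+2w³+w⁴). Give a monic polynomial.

Apply the Euclidean algorithm:
  w⁴-2w³-9w²+2w+8 = (w⁴+2w³-13w²-38w-24) + (-4w³+4w²+40w+32)
  w⁴+2w³-13w²-38w-24 = (-(1/4)w-3/4)(-4w³+4w²+40w+32) + (0)
Last nonzero remainder: -4w³+4w²+40w+32. Dividing through by -4 gives the monic gcd w³-w²-10w-8.

-8-10w-w²+w³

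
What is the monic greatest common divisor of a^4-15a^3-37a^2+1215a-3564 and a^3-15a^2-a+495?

By polynomial division,
  a^4-15a^3-37a^2+1215a-3564 = (a)(a^3-15a^2-a+495) + (-36a^2+720a-3564)
  a^3-15a^2-a+495 = (-(1/36)a-5/36)(-36a^2+720a-3564) + (0)
Last nonzero remainder: -36a^2+720a-3564. Dividing through by -36 gives the monic gcd a^2-20a+99.

a^2-20a+99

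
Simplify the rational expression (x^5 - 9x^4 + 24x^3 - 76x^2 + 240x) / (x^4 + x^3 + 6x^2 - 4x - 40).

Euclidean algorithm in ℚ[x]:
  x^5 - 9x^4 + 24x^3 - 76x^2 + 240x = (x - 10)(x^4 + x^3 + 6x^2 - 4x - 40) + (28x^3 - 12x^2 + 240x - 400)
  x^4 + x^3 + 6x^2 - 4x - 40 = ((1/28)x + 5/98)(28x^3 - 12x^2 + 240x - 400) + (-(96/49)x^2 - (96/49)x - 960/49)
  28x^3 - 12x^2 + 240x - 400 = (-(343/24)x + 245/12)(-(96/49)x^2 - (96/49)x - 960/49) + (0)
Last nonzero remainder: -(96/49)x^2 - (96/49)x - 960/49. Dividing through by -96/49 gives the monic gcd x^2 + x + 10.
Cancel x^2 + x + 10 from numerator and denominator to get the reduced form.

(x^3 - 10x^2 + 24x)/(x^2 - 4)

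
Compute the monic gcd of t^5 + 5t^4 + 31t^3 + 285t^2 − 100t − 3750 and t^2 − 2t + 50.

t^2 − 2t + 50

Repeated division with remainder:
  t^5 + 5t^4 + 31t^3 + 285t^2 − 100t − 3750 = (t^3 + 7t^2 − 5t − 75)(t^2 − 2t + 50) + (0)
The last nonzero remainder t^2 − 2t + 50 is already monic.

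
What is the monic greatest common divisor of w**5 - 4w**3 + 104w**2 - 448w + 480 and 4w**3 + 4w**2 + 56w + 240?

Euclidean algorithm in ℚ[w]:
  w**5 - 4w**3 + 104w**2 - 448w + 480 = ((1/4)w**2 - (1/4)w - 17/4)(4w**3 + 4w**2 + 56w + 240) + (75w**2 - 150w + 1500)
  4w**3 + 4w**2 + 56w + 240 = ((4/75)w + 4/25)(75w**2 - 150w + 1500) + (0)
Last nonzero remainder: 75w**2 - 150w + 1500. Dividing through by 75 gives the monic gcd w**2 - 2w + 20.

w**2 - 2w + 20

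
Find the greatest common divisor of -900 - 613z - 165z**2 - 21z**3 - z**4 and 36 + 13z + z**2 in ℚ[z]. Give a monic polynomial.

36 + 13z + z**2

By polynomial division,
  -z**4 - 21z**3 - 165z**2 - 613z - 900 = (-z**2 - 8z - 25)(z**2 + 13z + 36) + (0)
The last nonzero remainder z**2 + 13z + 36 is already monic.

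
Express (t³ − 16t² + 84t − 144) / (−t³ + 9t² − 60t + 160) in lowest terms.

(−t² + 12t − 36)/(t² − 5t + 40)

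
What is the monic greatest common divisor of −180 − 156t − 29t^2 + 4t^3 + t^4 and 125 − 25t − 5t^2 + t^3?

Apply the Euclidean algorithm:
  t^4 + 4t^3 − 29t^2 − 156t − 180 = (t + 9)(t^3 − 5t^2 − 25t + 125) + (41t^2 − 56t − 1305)
  t^3 − 5t^2 − 25t + 125 = ((1/41)t − 149/1681)(41t^2 − 56t − 1305) + ((3136/1681)t + 15680/1681)
  41t^2 − 56t − 1305 = ((68921/3136)t − 438741/3136)((3136/1681)t + 15680/1681) + (0)
Last nonzero remainder: (3136/1681)t + 15680/1681. Dividing through by 3136/1681 gives the monic gcd t + 5.

5 + t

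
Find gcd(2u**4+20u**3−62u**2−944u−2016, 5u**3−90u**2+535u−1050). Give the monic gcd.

By polynomial division,
  2u**4+20u**3−62u**2−944u−2016 = ((2/5)u+56/5)(5u**3−90u**2+535u−1050) + (732u**2−6516u+9744)
  5u**3−90u**2+535u−1050 = ((5/732)u−925/14884)(732u**2−6516u+9744) + ((236250/3721)u−1653750/3721)
  732u**2−6516u+9744 = ((453962/39375)u−863272/39375)((236250/3721)u−1653750/3721) + (0)
Last nonzero remainder: (236250/3721)u−1653750/3721. Dividing through by 236250/3721 gives the monic gcd u−7.

u−7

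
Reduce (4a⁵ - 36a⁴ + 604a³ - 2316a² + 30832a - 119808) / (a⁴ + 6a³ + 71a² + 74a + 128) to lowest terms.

(4a³ - 56a² + 628a - 1872)/(a² + a + 2)

Repeated division with remainder:
  4a⁵ - 36a⁴ + 604a³ - 2316a² + 30832a - 119808 = (4a - 60)(a⁴ + 6a³ + 71a² + 74a + 128) + (680a³ + 1648a² + 34760a - 112128)
  a⁴ + 6a³ + 71a² + 74a + 128 = ((1/680)a + 38/7225)(680a³ + 1648a² + 34760a - 112128) + ((81026/7225)a² + (81026/1445)a + 5185664/7225)
  680a³ + 1648a² + 34760a - 112128 = ((2456500/40513)a - 6329100/40513)((81026/7225)a² + (81026/1445)a + 5185664/7225) + (0)
Last nonzero remainder: (81026/7225)a² + (81026/1445)a + 5185664/7225. Dividing through by 81026/7225 gives the monic gcd a² + 5a + 64.
Cancel a² + 5a + 64 from numerator and denominator to get the reduced form.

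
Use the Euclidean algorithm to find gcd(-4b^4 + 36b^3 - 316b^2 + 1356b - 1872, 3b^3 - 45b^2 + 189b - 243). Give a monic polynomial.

b^2 - 6b + 9

Apply the Euclidean algorithm:
  -4b^4 + 36b^3 - 316b^2 + 1356b - 1872 = (-(4/3)b - 8)(3b^3 - 45b^2 + 189b - 243) + (-424b^2 + 2544b - 3816)
  3b^3 - 45b^2 + 189b - 243 = (-(3/424)b + 27/424)(-424b^2 + 2544b - 3816) + (0)
Last nonzero remainder: -424b^2 + 2544b - 3816. Dividing through by -424 gives the monic gcd b^2 - 6b + 9.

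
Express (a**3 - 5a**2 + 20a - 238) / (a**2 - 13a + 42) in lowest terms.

By polynomial division,
  a**3 - 5a**2 + 20a - 238 = (a + 8)(a**2 - 13a + 42) + (82a - 574)
  a**2 - 13a + 42 = ((1/82)a - 3/41)(82a - 574) + (0)
Last nonzero remainder: 82a - 574. Dividing through by 82 gives the monic gcd a - 7.
Cancel a - 7 from numerator and denominator to get the reduced form.

(a**2 + 2a + 34)/(a - 6)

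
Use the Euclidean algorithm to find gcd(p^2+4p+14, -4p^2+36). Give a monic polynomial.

Apply the Euclidean algorithm:
  p^2+4p+14 = (-1/4)(-4p^2+36) + (4p+23)
  -4p^2+36 = (-p+23/4)(4p+23) + (-385/4)
  4p+23 = (-(16/385)p-92/385)(-385/4) + (0)
The last nonzero remainder is the constant -385/4, so the polynomials are coprime and gcd = 1.

1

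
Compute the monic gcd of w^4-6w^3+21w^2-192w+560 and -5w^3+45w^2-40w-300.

w-5

Apply the Euclidean algorithm:
  w^4-6w^3+21w^2-192w+560 = (-(1/5)w-3/5)(-5w^3+45w^2-40w-300) + (40w^2-276w+380)
  -5w^3+45w^2-40w-300 = (-(1/8)w+21/80)(40w^2-276w+380) + ((1599/20)w-1599/4)
  40w^2-276w+380 = ((800/1599)w-1520/1599)((1599/20)w-1599/4) + (0)
Last nonzero remainder: (1599/20)w-1599/4. Dividing through by 1599/20 gives the monic gcd w-5.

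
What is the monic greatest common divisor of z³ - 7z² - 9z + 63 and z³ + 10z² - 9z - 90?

By polynomial division,
  z³ - 7z² - 9z + 63 = (z³ + 10z² - 9z - 90) + (-17z² + 153)
  z³ + 10z² - 9z - 90 = (-(1/17)z - 10/17)(-17z² + 153) + (0)
Last nonzero remainder: -17z² + 153. Dividing through by -17 gives the monic gcd z² - 9.

z² - 9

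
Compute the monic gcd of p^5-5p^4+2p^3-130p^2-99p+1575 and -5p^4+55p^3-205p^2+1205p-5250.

p^3-5p^2+11p-175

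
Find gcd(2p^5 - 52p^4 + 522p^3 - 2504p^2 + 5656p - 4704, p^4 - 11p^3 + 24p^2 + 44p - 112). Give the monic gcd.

p^3 - 13p^2 + 50p - 56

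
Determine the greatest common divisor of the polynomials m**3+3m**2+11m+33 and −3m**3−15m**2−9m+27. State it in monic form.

By polynomial division,
  m**3+3m**2+11m+33 = (−1/3)(−3m**3−15m**2−9m+27) + (−2m**2+8m+42)
  −3m**3−15m**2−9m+27 = ((3/2)m+27/2)(−2m**2+8m+42) + (−180m−540)
  −2m**2+8m+42 = ((1/90)m−7/90)(−180m−540) + (0)
Last nonzero remainder: −180m−540. Dividing through by −180 gives the monic gcd m+3.

m+3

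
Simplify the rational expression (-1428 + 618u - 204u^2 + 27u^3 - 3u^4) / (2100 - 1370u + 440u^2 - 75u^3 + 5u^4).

(-102 + 15u - 3u^2)/(150 - 55u + 5u^2)

Repeated division with remainder:
  -3u^4 + 27u^3 - 204u^2 + 618u - 1428 = (-3/5)(5u^4 - 75u^3 + 440u^2 - 1370u + 2100) + (-18u^3 + 60u^2 - 204u - 168)
  5u^4 - 75u^3 + 440u^2 - 1370u + 2100 = (-(5/18)u + 175/54)(-18u^3 + 60u^2 - 204u - 168) + ((1700/9)u^2 - (6800/9)u + 23800/9)
  -18u^3 + 60u^2 - 204u - 168 = (-(81/850)u - 27/425)((1700/9)u^2 - (6800/9)u + 23800/9) + (0)
Last nonzero remainder: (1700/9)u^2 - (6800/9)u + 23800/9. Dividing through by 1700/9 gives the monic gcd u^2 - 4u + 14.
Cancel u^2 - 4u + 14 from numerator and denominator to get the reduced form.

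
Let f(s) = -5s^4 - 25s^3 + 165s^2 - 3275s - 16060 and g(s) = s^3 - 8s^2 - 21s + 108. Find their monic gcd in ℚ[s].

Euclidean algorithm in ℚ[s]:
  -5s^4 - 25s^3 + 165s^2 - 3275s - 16060 = (-5s - 65)(s^3 - 8s^2 - 21s + 108) + (-460s^2 - 4100s - 9040)
  s^3 - 8s^2 - 21s + 108 = (-(1/460)s + 389/10580)(-460s^2 - 4100s - 9040) + ((58240/529)s + 232960/529)
  -460s^2 - 4100s - 9040 = (-(12167/2912)s - 59777/2912)((58240/529)s + 232960/529) + (0)
Last nonzero remainder: (58240/529)s + 232960/529. Dividing through by 58240/529 gives the monic gcd s + 4.

s + 4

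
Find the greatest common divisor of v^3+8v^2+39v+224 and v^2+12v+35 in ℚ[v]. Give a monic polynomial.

Euclidean algorithm in ℚ[v]:
  v^3+8v^2+39v+224 = (v-4)(v^2+12v+35) + (52v+364)
  v^2+12v+35 = ((1/52)v+5/52)(52v+364) + (0)
Last nonzero remainder: 52v+364. Dividing through by 52 gives the monic gcd v+7.

v+7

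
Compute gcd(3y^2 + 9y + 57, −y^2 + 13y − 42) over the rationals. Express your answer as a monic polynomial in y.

Repeated division with remainder:
  3y^2 + 9y + 57 = (−3)(−y^2 + 13y − 42) + (48y − 69)
  −y^2 + 13y − 42 = (−(1/48)y + 185/768)(48y − 69) + (−6497/256)
  48y − 69 = (−(12288/6497)y + 17664/6497)(−6497/256) + (0)
The last nonzero remainder is the constant −6497/256, so the polynomials are coprime and gcd = 1.

1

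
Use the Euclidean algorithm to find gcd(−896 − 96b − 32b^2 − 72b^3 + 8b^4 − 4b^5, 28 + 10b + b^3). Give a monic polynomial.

28 + 10b + b^3

Repeated division with remainder:
  −4b^5 + 8b^4 − 72b^3 − 32b^2 − 96b − 896 = (−4b^2 + 8b − 32)(b^3 + 10b + 28) + (0)
The last nonzero remainder b^3 + 10b + 28 is already monic.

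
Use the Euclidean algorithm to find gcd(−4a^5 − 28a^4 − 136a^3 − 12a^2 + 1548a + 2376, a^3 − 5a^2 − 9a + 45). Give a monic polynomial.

a^2 − 9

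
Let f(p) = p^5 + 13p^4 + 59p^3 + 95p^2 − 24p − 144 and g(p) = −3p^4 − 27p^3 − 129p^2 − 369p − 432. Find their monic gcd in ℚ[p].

Repeated division with remainder:
  p^5 + 13p^4 + 59p^3 + 95p^2 − 24p − 144 = (−(1/3)p − 4/3)(−3p^4 − 27p^3 − 129p^2 − 369p − 432) + (−20p^3 − 200p^2 − 660p − 720)
  −3p^4 − 27p^3 − 129p^2 − 369p − 432 = ((3/20)p − 3/20)(−20p^3 − 200p^2 − 660p − 720) + (−60p^2 − 360p − 540)
  −20p^3 − 200p^2 − 660p − 720 = ((1/3)p + 4/3)(−60p^2 − 360p − 540) + (0)
Last nonzero remainder: −60p^2 − 360p − 540. Dividing through by −60 gives the monic gcd p^2 + 6p + 9.

p^2 + 6p + 9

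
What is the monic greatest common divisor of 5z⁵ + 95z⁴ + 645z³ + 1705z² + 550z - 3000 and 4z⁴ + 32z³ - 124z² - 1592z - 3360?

z³ + 15z² + 74z + 120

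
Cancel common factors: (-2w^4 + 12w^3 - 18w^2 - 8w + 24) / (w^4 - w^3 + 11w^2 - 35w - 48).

(-2w^2 + 8w - 8)/(w^2 + w + 16)

Euclidean algorithm in ℚ[w]:
  -2w^4 + 12w^3 - 18w^2 - 8w + 24 = (-2)(w^4 - w^3 + 11w^2 - 35w - 48) + (10w^3 + 4w^2 - 78w - 72)
  w^4 - w^3 + 11w^2 - 35w - 48 = ((1/10)w - 7/50)(10w^3 + 4w^2 - 78w - 72) + ((484/25)w^2 - (968/25)w - 1452/25)
  10w^3 + 4w^2 - 78w - 72 = ((125/242)w + 150/121)((484/25)w^2 - (968/25)w - 1452/25) + (0)
Last nonzero remainder: (484/25)w^2 - (968/25)w - 1452/25. Dividing through by 484/25 gives the monic gcd w^2 - 2w - 3.
Cancel w^2 - 2w - 3 from numerator and denominator to get the reduced form.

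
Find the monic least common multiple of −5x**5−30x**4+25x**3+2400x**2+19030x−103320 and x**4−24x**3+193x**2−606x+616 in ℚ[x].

Euclidean algorithm in ℚ[x]:
  −5x**5−30x**4+25x**3+2400x**2+19030x−103320 = (−5x−150)(x**4−24x**3+193x**2−606x+616) + (−2610x**3+28320x**2−68790x−10920)
  x**4−24x**3+193x**2−606x+616 = (−(1/2610)x+572/113535)(−2610x**3+28320x**2−68790x−10920) + ((181390/7569)x**2−(1995290/7569)x+5078920/7569)
  −2610x**3+28320x**2−68790x−10920 = (−(1975509/18139)x−295191/18139)((181390/7569)x**2−(1995290/7569)x+5078920/7569) + (0)
Last nonzero remainder: (181390/7569)x**2−(1995290/7569)x+5078920/7569. Dividing through by 181390/7569 gives the monic gcd x**2−11x+28.
Then lcm(f, g) = f·g / gcd(f, g); expanding and making the result monic gives the answer.

x**7−7x**6−61x**5−283x**4+2324x**3+59582x**2−352364x+454608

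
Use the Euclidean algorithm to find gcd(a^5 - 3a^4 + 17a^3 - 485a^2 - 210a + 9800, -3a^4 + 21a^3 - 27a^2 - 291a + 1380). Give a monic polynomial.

a^2 - a - 20

Euclidean algorithm in ℚ[a]:
  a^5 - 3a^4 + 17a^3 - 485a^2 - 210a + 9800 = (-(1/3)a - 4/3)(-3a^4 + 21a^3 - 27a^2 - 291a + 1380) + (36a^3 - 618a^2 - 138a + 11640)
  -3a^4 + 21a^3 - 27a^2 - 291a + 1380 = (-(1/12)a - 61/72)(36a^3 - 618a^2 - 138a + 11640) + (-(6745/12)a^2 + (6745/12)a + 33725/3)
  36a^3 - 618a^2 - 138a + 11640 = (-(432/6745)a + 6984/6745)(-(6745/12)a^2 + (6745/12)a + 33725/3) + (0)
Last nonzero remainder: -(6745/12)a^2 + (6745/12)a + 33725/3. Dividing through by -6745/12 gives the monic gcd a^2 - a - 20.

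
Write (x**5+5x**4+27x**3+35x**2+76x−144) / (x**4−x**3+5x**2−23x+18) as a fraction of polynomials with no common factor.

(x**2+4x+16)/(x−2)

Apply the Euclidean algorithm:
  x**5+5x**4+27x**3+35x**2+76x−144 = (x+6)(x**4−x**3+5x**2−23x+18) + (28x**3+28x**2+196x−252)
  x**4−x**3+5x**2−23x+18 = ((1/28)x−1/14)(28x**3+28x**2+196x−252) + (0)
Last nonzero remainder: 28x**3+28x**2+196x−252. Dividing through by 28 gives the monic gcd x**3+x**2+7x−9.
Cancel x**3+x**2+7x−9 from numerator and denominator to get the reduced form.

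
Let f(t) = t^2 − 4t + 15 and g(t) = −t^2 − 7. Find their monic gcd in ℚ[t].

Apply the Euclidean algorithm:
  t^2 − 4t + 15 = (−1)(−t^2 − 7) + (−4t + 8)
  −t^2 − 7 = ((1/4)t + 1/2)(−4t + 8) + (−11)
  −4t + 8 = ((4/11)t − 8/11)(−11) + (0)
The last nonzero remainder is the constant −11, so the polynomials are coprime and gcd = 1.

1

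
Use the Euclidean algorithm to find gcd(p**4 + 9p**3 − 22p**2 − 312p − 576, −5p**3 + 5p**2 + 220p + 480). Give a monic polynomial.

p**2 + 7p + 12

Euclidean algorithm in ℚ[p]:
  p**4 + 9p**3 − 22p**2 − 312p − 576 = (−(1/5)p − 2)(−5p**3 + 5p**2 + 220p + 480) + (32p**2 + 224p + 384)
  −5p**3 + 5p**2 + 220p + 480 = (−(5/32)p + 5/4)(32p**2 + 224p + 384) + (0)
Last nonzero remainder: 32p**2 + 224p + 384. Dividing through by 32 gives the monic gcd p**2 + 7p + 12.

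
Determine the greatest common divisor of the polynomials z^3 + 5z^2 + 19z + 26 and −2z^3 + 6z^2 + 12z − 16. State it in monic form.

z + 2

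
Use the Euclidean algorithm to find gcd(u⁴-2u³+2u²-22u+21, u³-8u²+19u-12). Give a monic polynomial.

u²-4u+3

Repeated division with remainder:
  u⁴-2u³+2u²-22u+21 = (u+6)(u³-8u²+19u-12) + (31u²-124u+93)
  u³-8u²+19u-12 = ((1/31)u-4/31)(31u²-124u+93) + (0)
Last nonzero remainder: 31u²-124u+93. Dividing through by 31 gives the monic gcd u²-4u+3.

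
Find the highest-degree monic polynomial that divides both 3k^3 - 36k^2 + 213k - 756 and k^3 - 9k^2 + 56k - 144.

Euclidean algorithm in ℚ[k]:
  3k^3 - 36k^2 + 213k - 756 = (3)(k^3 - 9k^2 + 56k - 144) + (-9k^2 + 45k - 324)
  k^3 - 9k^2 + 56k - 144 = (-(1/9)k + 4/9)(-9k^2 + 45k - 324) + (0)
Last nonzero remainder: -9k^2 + 45k - 324. Dividing through by -9 gives the monic gcd k^2 - 5k + 36.

k^2 - 5k + 36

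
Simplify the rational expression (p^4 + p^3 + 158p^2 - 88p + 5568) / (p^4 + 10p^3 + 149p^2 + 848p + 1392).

Euclidean algorithm in ℚ[p]:
  p^4 + p^3 + 158p^2 - 88p + 5568 = (p^4 + 10p^3 + 149p^2 + 848p + 1392) + (-9p^3 + 9p^2 - 936p + 4176)
  p^4 + 10p^3 + 149p^2 + 848p + 1392 = (-(1/9)p - 11/9)(-9p^3 + 9p^2 - 936p + 4176) + (56p^2 + 168p + 6496)
  -9p^3 + 9p^2 - 936p + 4176 = (-(9/56)p + 9/14)(56p^2 + 168p + 6496) + (0)
Last nonzero remainder: 56p^2 + 168p + 6496. Dividing through by 56 gives the monic gcd p^2 + 3p + 116.
Cancel p^2 + 3p + 116 from numerator and denominator to get the reduced form.

(p^2 - 2p + 48)/(p^2 + 7p + 12)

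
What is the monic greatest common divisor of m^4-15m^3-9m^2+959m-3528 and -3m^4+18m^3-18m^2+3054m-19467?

m^2-16m+63

Apply the Euclidean algorithm:
  m^4-15m^3-9m^2+959m-3528 = (-1/3)(-3m^4+18m^3-18m^2+3054m-19467) + (-9m^3-15m^2+1977m-10017)
  -3m^4+18m^3-18m^2+3054m-19467 = ((1/3)m-23/9)(-9m^3-15m^2+1977m-10017) + (-(2146/3)m^2+(34336/3)m-45066)
  -9m^3-15m^2+1977m-10017 = ((27/2146)m+477/2146)(-(2146/3)m^2+(34336/3)m-45066) + (0)
Last nonzero remainder: -(2146/3)m^2+(34336/3)m-45066. Dividing through by -2146/3 gives the monic gcd m^2-16m+63.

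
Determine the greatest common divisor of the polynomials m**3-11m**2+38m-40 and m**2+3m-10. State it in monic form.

m-2

By polynomial division,
  m**3-11m**2+38m-40 = (m-14)(m**2+3m-10) + (90m-180)
  m**2+3m-10 = ((1/90)m+1/18)(90m-180) + (0)
Last nonzero remainder: 90m-180. Dividing through by 90 gives the monic gcd m-2.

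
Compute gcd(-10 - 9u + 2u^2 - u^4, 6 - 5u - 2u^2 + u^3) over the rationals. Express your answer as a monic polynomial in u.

Euclidean algorithm in ℚ[u]:
  -u^4 + 2u^2 - 9u - 10 = (-u - 2)(u^3 - 2u^2 - 5u + 6) + (-7u^2 - 13u + 2)
  u^3 - 2u^2 - 5u + 6 = (-(1/7)u + 27/49)(-7u^2 - 13u + 2) + ((120/49)u + 240/49)
  -7u^2 - 13u + 2 = (-(343/120)u + 49/120)((120/49)u + 240/49) + (0)
Last nonzero remainder: (120/49)u + 240/49. Dividing through by 120/49 gives the monic gcd u + 2.

2 + u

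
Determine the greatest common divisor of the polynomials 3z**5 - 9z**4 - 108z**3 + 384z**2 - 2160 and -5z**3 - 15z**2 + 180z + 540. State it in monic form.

z**2 - 36

By polynomial division,
  3z**5 - 9z**4 - 108z**3 + 384z**2 - 2160 = (-(3/5)z**2 + (18/5)z - 54/5)(-5z**3 - 15z**2 + 180z + 540) + (-102z**2 + 3672)
  -5z**3 - 15z**2 + 180z + 540 = ((5/102)z + 5/34)(-102z**2 + 3672) + (0)
Last nonzero remainder: -102z**2 + 3672. Dividing through by -102 gives the monic gcd z**2 - 36.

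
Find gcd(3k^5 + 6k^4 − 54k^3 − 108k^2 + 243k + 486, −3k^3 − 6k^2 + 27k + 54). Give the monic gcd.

k^3 + 2k^2 − 9k − 18

Euclidean algorithm in ℚ[k]:
  3k^5 + 6k^4 − 54k^3 − 108k^2 + 243k + 486 = (−k^2 + 9)(−3k^3 − 6k^2 + 27k + 54) + (0)
Last nonzero remainder: −3k^3 − 6k^2 + 27k + 54. Dividing through by −3 gives the monic gcd k^3 + 2k^2 − 9k − 18.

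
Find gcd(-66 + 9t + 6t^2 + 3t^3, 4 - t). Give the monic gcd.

1

Euclidean algorithm in ℚ[t]:
  3t^3 + 6t^2 + 9t - 66 = (-3t^2 - 18t - 81)(-t + 4) + (258)
  -t + 4 = (-(1/258)t + 2/129)(258) + (0)
The last nonzero remainder is the constant 258, so the polynomials are coprime and gcd = 1.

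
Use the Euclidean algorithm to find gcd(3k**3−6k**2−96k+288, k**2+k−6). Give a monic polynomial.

1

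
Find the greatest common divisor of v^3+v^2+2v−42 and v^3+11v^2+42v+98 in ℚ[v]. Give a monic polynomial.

v^2+4v+14

Apply the Euclidean algorithm:
  v^3+v^2+2v−42 = (v^3+11v^2+42v+98) + (−10v^2−40v−140)
  v^3+11v^2+42v+98 = (−(1/10)v−7/10)(−10v^2−40v−140) + (0)
Last nonzero remainder: −10v^2−40v−140. Dividing through by −10 gives the monic gcd v^2+4v+14.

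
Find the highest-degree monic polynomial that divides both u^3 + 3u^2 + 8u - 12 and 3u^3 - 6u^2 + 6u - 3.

Repeated division with remainder:
  u^3 + 3u^2 + 8u - 12 = (1/3)(3u^3 - 6u^2 + 6u - 3) + (5u^2 + 6u - 11)
  3u^3 - 6u^2 + 6u - 3 = ((3/5)u - 48/25)(5u^2 + 6u - 11) + ((603/25)u - 603/25)
  5u^2 + 6u - 11 = ((125/603)u + 275/603)((603/25)u - 603/25) + (0)
Last nonzero remainder: (603/25)u - 603/25. Dividing through by 603/25 gives the monic gcd u - 1.

u - 1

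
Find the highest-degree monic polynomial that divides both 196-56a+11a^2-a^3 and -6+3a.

1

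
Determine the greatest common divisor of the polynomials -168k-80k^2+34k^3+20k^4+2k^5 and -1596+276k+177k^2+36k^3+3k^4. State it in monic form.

-14+5k+k^2

Repeated division with remainder:
  2k^5+20k^4+34k^3-80k^2-168k = ((2/3)k-4/3)(3k^4+36k^3+177k^2+276k-1596) + (-36k^3-28k^2+1264k-2128)
  3k^4+36k^3+177k^2+276k-1596 = (-(1/12)k-101/108)(-36k^3-28k^2+1264k-2128) + ((6916/27)k^2+(34580/27)k-96824/27)
  -36k^3-28k^2+1264k-2128 = (-(243/1729)k+54/91)((6916/27)k^2+(34580/27)k-96824/27) + (0)
Last nonzero remainder: (6916/27)k^2+(34580/27)k-96824/27. Dividing through by 6916/27 gives the monic gcd k^2+5k-14.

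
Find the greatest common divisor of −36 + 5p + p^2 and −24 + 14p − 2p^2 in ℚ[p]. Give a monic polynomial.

−4 + p

Euclidean algorithm in ℚ[p]:
  p^2 + 5p − 36 = (−1/2)(−2p^2 + 14p − 24) + (12p − 48)
  −2p^2 + 14p − 24 = (−(1/6)p + 1/2)(12p − 48) + (0)
Last nonzero remainder: 12p − 48. Dividing through by 12 gives the monic gcd p − 4.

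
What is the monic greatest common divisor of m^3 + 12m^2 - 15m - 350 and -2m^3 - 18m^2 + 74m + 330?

Apply the Euclidean algorithm:
  m^3 + 12m^2 - 15m - 350 = (-1/2)(-2m^3 - 18m^2 + 74m + 330) + (3m^2 + 22m - 185)
  -2m^3 - 18m^2 + 74m + 330 = (-(2/3)m - 10/9)(3m^2 + 22m - 185) + (-(224/9)m + 1120/9)
  3m^2 + 22m - 185 = (-(27/224)m - 333/224)(-(224/9)m + 1120/9) + (0)
Last nonzero remainder: -(224/9)m + 1120/9. Dividing through by -224/9 gives the monic gcd m - 5.

m - 5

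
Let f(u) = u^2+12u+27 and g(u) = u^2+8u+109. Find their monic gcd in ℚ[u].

By polynomial division,
  u^2+12u+27 = (u^2+8u+109) + (4u-82)
  u^2+8u+109 = ((1/4)u+57/8)(4u-82) + (2773/4)
  4u-82 = ((16/2773)u-328/2773)(2773/4) + (0)
The last nonzero remainder is the constant 2773/4, so the polynomials are coprime and gcd = 1.

1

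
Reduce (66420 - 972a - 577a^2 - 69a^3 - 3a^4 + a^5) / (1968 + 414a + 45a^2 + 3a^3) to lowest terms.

(810 - 81a - 10a^2 + a^3)/(24 + 3a)

Apply the Euclidean algorithm:
  a^5 - 3a^4 - 69a^3 - 577a^2 - 972a + 66420 = ((1/3)a^2 - 6a + 21)(3a^3 + 45a^2 + 414a + 1968) + (306a^2 + 2142a + 25092)
  3a^3 + 45a^2 + 414a + 1968 = ((1/102)a + 4/51)(306a^2 + 2142a + 25092) + (0)
Last nonzero remainder: 306a^2 + 2142a + 25092. Dividing through by 306 gives the monic gcd a^2 + 7a + 82.
Cancel a^2 + 7a + 82 from numerator and denominator to get the reduced form.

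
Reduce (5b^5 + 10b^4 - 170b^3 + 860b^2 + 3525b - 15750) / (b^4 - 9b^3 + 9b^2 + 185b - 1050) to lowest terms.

Euclidean algorithm in ℚ[b]:
  5b^5 + 10b^4 - 170b^3 + 860b^2 + 3525b - 15750 = (5b + 55)(b^4 - 9b^3 + 9b^2 + 185b - 1050) + (280b^3 - 560b^2 - 1400b + 42000)
  b^4 - 9b^3 + 9b^2 + 185b - 1050 = ((1/280)b - 1/40)(280b^3 - 560b^2 - 1400b + 42000) + (0)
Last nonzero remainder: 280b^3 - 560b^2 - 1400b + 42000. Dividing through by 280 gives the monic gcd b^3 - 2b^2 - 5b + 150.
Cancel b^3 - 2b^2 - 5b + 150 from numerator and denominator to get the reduced form.

(5b^2 + 20b - 105)/(b - 7)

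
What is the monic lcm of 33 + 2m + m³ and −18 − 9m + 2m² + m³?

−198 − 45m + 31m² − 4m³ − m⁴ + m⁵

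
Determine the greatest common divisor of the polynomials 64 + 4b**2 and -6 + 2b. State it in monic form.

1

Repeated division with remainder:
  4b**2 + 64 = (2b + 6)(2b - 6) + (100)
  2b - 6 = ((1/50)b - 3/50)(100) + (0)
The last nonzero remainder is the constant 100, so the polynomials are coprime and gcd = 1.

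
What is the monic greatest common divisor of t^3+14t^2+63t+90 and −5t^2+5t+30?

Euclidean algorithm in ℚ[t]:
  t^3+14t^2+63t+90 = (−(1/5)t−3)(−5t^2+5t+30) + (84t+180)
  −5t^2+5t+30 = (−(5/84)t+55/294)(84t+180) + (−180/49)
  84t+180 = (−(343/15)t−49)(−180/49) + (0)
The last nonzero remainder is the constant −180/49, so the polynomials are coprime and gcd = 1.

1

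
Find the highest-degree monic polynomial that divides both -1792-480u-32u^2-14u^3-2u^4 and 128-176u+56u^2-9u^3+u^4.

Apply the Euclidean algorithm:
  -2u^4-14u^3-32u^2-480u-1792 = (-2)(u^4-9u^3+56u^2-176u+128) + (-32u^3+80u^2-832u-1536)
  u^4-9u^3+56u^2-176u+128 = (-(1/32)u+13/64)(-32u^3+80u^2-832u-1536) + ((55/4)u^2-55u+440)
  -32u^3+80u^2-832u-1536 = (-(128/55)u-192/55)((55/4)u^2-55u+440) + (0)
Last nonzero remainder: (55/4)u^2-55u+440. Dividing through by 55/4 gives the monic gcd u^2-4u+32.

32-4u+u^2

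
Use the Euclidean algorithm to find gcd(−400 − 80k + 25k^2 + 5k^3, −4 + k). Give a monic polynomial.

Repeated division with remainder:
  5k^3 + 25k^2 − 80k − 400 = (5k^2 + 45k + 100)(k − 4) + (0)
The last nonzero remainder k − 4 is already monic.

−4 + k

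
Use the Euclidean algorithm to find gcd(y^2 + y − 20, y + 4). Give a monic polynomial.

1

Euclidean algorithm in ℚ[y]:
  y^2 + y − 20 = (y − 3)(y + 4) + (−8)
  y + 4 = (−(1/8)y − 1/2)(−8) + (0)
The last nonzero remainder is the constant −8, so the polynomials are coprime and gcd = 1.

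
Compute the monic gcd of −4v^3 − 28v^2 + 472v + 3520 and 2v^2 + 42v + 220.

Euclidean algorithm in ℚ[v]:
  −4v^3 − 28v^2 + 472v + 3520 = (−2v + 28)(2v^2 + 42v + 220) + (−264v − 2640)
  2v^2 + 42v + 220 = (−(1/132)v − 1/12)(−264v − 2640) + (0)
Last nonzero remainder: −264v − 2640. Dividing through by −264 gives the monic gcd v + 10.

v + 10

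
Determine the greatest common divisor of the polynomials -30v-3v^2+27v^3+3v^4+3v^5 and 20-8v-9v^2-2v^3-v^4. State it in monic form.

-10+9v+v^3

Repeated division with remainder:
  3v^5+3v^4+27v^3-3v^2-30v = (-3v+3)(-v^4-2v^3-9v^2-8v+20) + (6v^3+54v-60)
  -v^4-2v^3-9v^2-8v+20 = (-(1/6)v-1/3)(6v^3+54v-60) + (0)
Last nonzero remainder: 6v^3+54v-60. Dividing through by 6 gives the monic gcd v^3+9v-10.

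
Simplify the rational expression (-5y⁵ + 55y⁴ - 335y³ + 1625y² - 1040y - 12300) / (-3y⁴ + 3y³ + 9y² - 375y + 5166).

(5y² - 15y - 50)/(3y + 21)

Repeated division with remainder:
  -5y⁵ + 55y⁴ - 335y³ + 1625y² - 1040y - 12300 = ((5/3)y - 50/3)(-3y⁴ + 3y³ + 9y² - 375y + 5166) + (-300y³ + 2400y² - 15900y + 73800)
  -3y⁴ + 3y³ + 9y² - 375y + 5166 = ((1/100)y + 7/100)(-300y³ + 2400y² - 15900y + 73800) + (0)
Last nonzero remainder: -300y³ + 2400y² - 15900y + 73800. Dividing through by -300 gives the monic gcd y³ - 8y² + 53y - 246.
Cancel y³ - 8y² + 53y - 246 from numerator and denominator to get the reduced form.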